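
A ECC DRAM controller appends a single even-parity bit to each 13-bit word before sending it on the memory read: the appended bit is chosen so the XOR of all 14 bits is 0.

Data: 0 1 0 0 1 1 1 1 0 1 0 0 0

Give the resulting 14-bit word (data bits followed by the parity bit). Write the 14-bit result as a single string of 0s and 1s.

XOR of the 13 data bits: 0⊕1⊕0⊕0⊕1⊕1⊕1⊕1⊕0⊕1⊕0⊕0⊕0 = 0
Parity bit = 0 (so all 14 bits XOR to 0).

01001111010000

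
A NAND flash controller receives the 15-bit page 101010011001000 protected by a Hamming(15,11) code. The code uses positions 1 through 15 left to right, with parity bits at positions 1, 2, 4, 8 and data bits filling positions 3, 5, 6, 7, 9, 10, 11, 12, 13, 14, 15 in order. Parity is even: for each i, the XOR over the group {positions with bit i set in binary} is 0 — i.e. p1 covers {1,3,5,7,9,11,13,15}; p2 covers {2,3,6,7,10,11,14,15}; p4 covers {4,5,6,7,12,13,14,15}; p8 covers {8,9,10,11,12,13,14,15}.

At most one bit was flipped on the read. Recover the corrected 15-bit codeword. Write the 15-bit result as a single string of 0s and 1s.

s1 (pos 1,3,5,7,9,11,13,15): 1⊕1⊕1⊕0⊕1⊕0⊕0⊕0 = 0
s2 (pos 2,3,6,7,10,11,14,15): 0⊕1⊕0⊕0⊕0⊕0⊕0⊕0 = 1
s4 (pos 4,5,6,7,12,13,14,15): 0⊕1⊕0⊕0⊕1⊕0⊕0⊕0 = 0
s8 (pos 8,9,10,11,12,13,14,15): 1⊕1⊕0⊕0⊕1⊕0⊕0⊕0 = 1
Syndrome s8…s1 = 1010 → error at position 10.
Flip position 10: 101010011001000 → 101010011101000

101010011101000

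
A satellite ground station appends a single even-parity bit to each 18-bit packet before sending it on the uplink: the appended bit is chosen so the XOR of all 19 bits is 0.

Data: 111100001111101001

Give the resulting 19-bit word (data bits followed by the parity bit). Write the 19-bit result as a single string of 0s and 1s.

1111000011111010011

XOR of the 18 data bits: 1⊕1⊕1⊕1⊕0⊕0⊕0⊕0⊕1⊕1⊕1⊕1⊕1⊕0⊕1⊕0⊕0⊕1 = 1
Parity bit = 1 (so all 19 bits XOR to 0).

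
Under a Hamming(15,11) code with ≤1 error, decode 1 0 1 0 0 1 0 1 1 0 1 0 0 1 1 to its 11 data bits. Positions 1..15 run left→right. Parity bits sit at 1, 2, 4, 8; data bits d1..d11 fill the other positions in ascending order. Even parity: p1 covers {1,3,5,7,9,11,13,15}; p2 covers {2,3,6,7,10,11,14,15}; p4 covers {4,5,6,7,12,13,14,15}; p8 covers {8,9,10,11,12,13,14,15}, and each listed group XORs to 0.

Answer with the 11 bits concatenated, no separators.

s1 (pos 1,3,5,7,9,11,13,15): 1⊕1⊕0⊕0⊕1⊕1⊕0⊕1 = 1
s2 (pos 2,3,6,7,10,11,14,15): 0⊕1⊕1⊕0⊕0⊕1⊕1⊕1 = 1
s4 (pos 4,5,6,7,12,13,14,15): 0⊕0⊕1⊕0⊕0⊕0⊕1⊕1 = 1
s8 (pos 8,9,10,11,12,13,14,15): 1⊕1⊕0⊕1⊕0⊕0⊕1⊕1 = 1
Syndrome s8…s1 = 1111 → error at position 15.
Flip position 15: 101001011010011 → 101001011010010
Read data bits from positions 3,5,6,7,9,10,11,12,13,14,15: 10101010010

10101010010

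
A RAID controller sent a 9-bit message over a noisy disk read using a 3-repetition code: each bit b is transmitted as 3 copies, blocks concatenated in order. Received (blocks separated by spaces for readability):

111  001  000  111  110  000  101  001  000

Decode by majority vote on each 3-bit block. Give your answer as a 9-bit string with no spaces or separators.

100110100

Block 1 (111): 3 ones → 1
Block 2 (001): 1 one → 0
Block 3 (000): 0 ones → 0
Block 4 (111): 3 ones → 1
Block 5 (110): 2 ones → 1
Block 6 (000): 0 ones → 0
Block 7 (101): 2 ones → 1
Block 8 (001): 1 one → 0
Block 9 (000): 0 ones → 0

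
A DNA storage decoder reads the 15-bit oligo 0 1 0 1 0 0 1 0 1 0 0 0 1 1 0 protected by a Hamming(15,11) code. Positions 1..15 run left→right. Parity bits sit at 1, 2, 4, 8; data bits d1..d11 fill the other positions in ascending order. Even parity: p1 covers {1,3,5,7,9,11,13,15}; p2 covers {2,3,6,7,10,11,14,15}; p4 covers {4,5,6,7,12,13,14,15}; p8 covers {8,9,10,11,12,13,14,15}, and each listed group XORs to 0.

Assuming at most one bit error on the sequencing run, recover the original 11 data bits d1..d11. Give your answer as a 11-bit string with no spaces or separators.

s1 (pos 1,3,5,7,9,11,13,15): 0⊕0⊕0⊕1⊕1⊕0⊕1⊕0 = 1
s2 (pos 2,3,6,7,10,11,14,15): 1⊕0⊕0⊕1⊕0⊕0⊕1⊕0 = 1
s4 (pos 4,5,6,7,12,13,14,15): 1⊕0⊕0⊕1⊕0⊕1⊕1⊕0 = 0
s8 (pos 8,9,10,11,12,13,14,15): 0⊕1⊕0⊕0⊕0⊕1⊕1⊕0 = 1
Syndrome s8…s1 = 1011 → error at position 11.
Flip position 11: 010100101000110 → 010100101010110
Read data bits from positions 3,5,6,7,9,10,11,12,13,14,15: 00011010110

00011010110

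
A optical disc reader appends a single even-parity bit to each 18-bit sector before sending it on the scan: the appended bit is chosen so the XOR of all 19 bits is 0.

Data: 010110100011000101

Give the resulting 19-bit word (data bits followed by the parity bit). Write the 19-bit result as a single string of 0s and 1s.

0101101000110001010

XOR of the 18 data bits: 0⊕1⊕0⊕1⊕1⊕0⊕1⊕0⊕0⊕0⊕1⊕1⊕0⊕0⊕0⊕1⊕0⊕1 = 0
Parity bit = 0 (so all 19 bits XOR to 0).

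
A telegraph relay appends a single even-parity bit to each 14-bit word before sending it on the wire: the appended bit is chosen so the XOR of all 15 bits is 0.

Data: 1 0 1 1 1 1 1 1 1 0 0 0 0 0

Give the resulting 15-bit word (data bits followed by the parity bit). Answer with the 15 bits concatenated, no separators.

101111111000000

XOR of the 14 data bits: 1⊕0⊕1⊕1⊕1⊕1⊕1⊕1⊕1⊕0⊕0⊕0⊕0⊕0 = 0
Parity bit = 0 (so all 15 bits XOR to 0).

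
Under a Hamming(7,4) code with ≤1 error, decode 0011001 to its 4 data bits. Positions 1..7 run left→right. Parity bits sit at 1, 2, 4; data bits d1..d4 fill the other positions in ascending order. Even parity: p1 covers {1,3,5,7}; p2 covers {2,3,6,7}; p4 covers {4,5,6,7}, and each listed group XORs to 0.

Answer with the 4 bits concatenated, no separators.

1001

s1 (pos 1,3,5,7): 0⊕1⊕0⊕1 = 0
s2 (pos 2,3,6,7): 0⊕1⊕0⊕1 = 0
s4 (pos 4,5,6,7): 1⊕0⊕0⊕1 = 0
Syndrome s4…s1 = 000 → no error.
Read data bits from positions 3,5,6,7: 1001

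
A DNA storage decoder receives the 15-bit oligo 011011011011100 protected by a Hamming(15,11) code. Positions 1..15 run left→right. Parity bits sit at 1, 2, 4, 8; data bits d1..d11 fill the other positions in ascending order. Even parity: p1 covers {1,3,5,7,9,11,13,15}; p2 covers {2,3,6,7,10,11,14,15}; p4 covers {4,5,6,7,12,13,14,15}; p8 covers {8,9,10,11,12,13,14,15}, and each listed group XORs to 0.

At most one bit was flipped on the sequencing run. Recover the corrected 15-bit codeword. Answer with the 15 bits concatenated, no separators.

s1 (pos 1,3,5,7,9,11,13,15): 0⊕1⊕1⊕0⊕1⊕1⊕1⊕0 = 1
s2 (pos 2,3,6,7,10,11,14,15): 1⊕1⊕1⊕0⊕0⊕1⊕0⊕0 = 0
s4 (pos 4,5,6,7,12,13,14,15): 0⊕1⊕1⊕0⊕1⊕1⊕0⊕0 = 0
s8 (pos 8,9,10,11,12,13,14,15): 1⊕1⊕0⊕1⊕1⊕1⊕0⊕0 = 1
Syndrome s8…s1 = 1001 → error at position 9.
Flip position 9: 011011011011100 → 011011010011100

011011010011100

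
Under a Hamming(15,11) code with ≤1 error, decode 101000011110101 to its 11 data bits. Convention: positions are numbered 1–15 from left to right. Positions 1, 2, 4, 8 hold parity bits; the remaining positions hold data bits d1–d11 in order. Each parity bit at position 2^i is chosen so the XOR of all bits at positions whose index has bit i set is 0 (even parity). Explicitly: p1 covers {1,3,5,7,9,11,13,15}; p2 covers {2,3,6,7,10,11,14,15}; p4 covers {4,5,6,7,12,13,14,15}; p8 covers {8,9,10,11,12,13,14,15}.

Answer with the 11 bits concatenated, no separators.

s1 (pos 1,3,5,7,9,11,13,15): 1⊕1⊕0⊕0⊕1⊕1⊕1⊕1 = 0
s2 (pos 2,3,6,7,10,11,14,15): 0⊕1⊕0⊕0⊕1⊕1⊕0⊕1 = 0
s4 (pos 4,5,6,7,12,13,14,15): 0⊕0⊕0⊕0⊕0⊕1⊕0⊕1 = 0
s8 (pos 8,9,10,11,12,13,14,15): 1⊕1⊕1⊕1⊕0⊕1⊕0⊕1 = 0
Syndrome s8…s1 = 0000 → no error.
Read data bits from positions 3,5,6,7,9,10,11,12,13,14,15: 10001110101

10001110101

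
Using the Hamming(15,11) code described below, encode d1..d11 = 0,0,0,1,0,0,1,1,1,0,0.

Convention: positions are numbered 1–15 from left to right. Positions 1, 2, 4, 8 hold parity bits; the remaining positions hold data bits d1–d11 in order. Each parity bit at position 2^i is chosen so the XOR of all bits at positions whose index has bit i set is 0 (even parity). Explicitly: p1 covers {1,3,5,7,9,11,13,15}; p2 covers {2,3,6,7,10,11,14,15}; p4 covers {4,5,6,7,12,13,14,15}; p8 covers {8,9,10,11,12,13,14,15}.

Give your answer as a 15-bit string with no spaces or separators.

Place data at non-parity positions: p1 p2 0 p4 0 0 1 p8 0 0 1 1 1 0 0
p1 (pos 1,3,5,7,9,11,13,15): XOR of data positions = 0⊕0⊕1⊕0⊕1⊕1⊕0 = 1
p2 (pos 2,3,6,7,10,11,14,15): XOR of data positions = 0⊕0⊕1⊕0⊕1⊕0⊕0 = 0
p4 (pos 4,5,6,7,12,13,14,15): XOR of data positions = 0⊕0⊕1⊕1⊕1⊕0⊕0 = 1
p8 (pos 8,9,10,11,12,13,14,15): XOR of data positions = 0⊕0⊕1⊕1⊕1⊕0⊕0 = 1
Codeword: 100100110011100

100100110011100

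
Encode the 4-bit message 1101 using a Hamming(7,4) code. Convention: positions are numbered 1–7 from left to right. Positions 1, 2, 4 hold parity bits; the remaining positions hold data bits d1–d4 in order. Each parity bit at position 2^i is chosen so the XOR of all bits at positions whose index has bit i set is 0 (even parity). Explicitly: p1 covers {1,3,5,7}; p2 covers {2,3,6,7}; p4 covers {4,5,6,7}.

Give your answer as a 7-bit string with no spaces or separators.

Place data at non-parity positions: p1 p2 1 p4 1 0 1
p1 (pos 1,3,5,7): XOR of data positions = 1⊕1⊕1 = 1
p2 (pos 2,3,6,7): XOR of data positions = 1⊕0⊕1 = 0
p4 (pos 4,5,6,7): XOR of data positions = 1⊕0⊕1 = 0
Codeword: 1010101

1010101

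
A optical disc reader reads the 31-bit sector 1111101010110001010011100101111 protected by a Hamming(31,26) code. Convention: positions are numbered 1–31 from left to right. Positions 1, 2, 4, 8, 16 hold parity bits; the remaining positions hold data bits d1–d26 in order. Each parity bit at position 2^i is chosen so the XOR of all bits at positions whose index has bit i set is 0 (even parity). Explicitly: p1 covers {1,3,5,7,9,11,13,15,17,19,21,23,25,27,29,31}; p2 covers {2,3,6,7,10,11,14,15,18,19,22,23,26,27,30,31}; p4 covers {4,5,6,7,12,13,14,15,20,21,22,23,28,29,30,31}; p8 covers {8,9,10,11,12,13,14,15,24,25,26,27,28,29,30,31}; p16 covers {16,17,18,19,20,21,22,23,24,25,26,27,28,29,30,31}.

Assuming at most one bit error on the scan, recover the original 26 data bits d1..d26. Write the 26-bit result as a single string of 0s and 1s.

s1 (pos 1,3,5,7,9,11,13,15,17,19,21,23,25,27,29,31): 1⊕1⊕1⊕1⊕1⊕1⊕0⊕0⊕0⊕0⊕1⊕1⊕0⊕0⊕1⊕1 = 0
s2 (pos 2,3,6,7,10,11,14,15,18,19,22,23,26,27,30,31): 1⊕1⊕0⊕1⊕0⊕1⊕0⊕0⊕1⊕0⊕1⊕1⊕1⊕0⊕1⊕1 = 0
s4 (pos 4,5,6,7,12,13,14,15,20,21,22,23,28,29,30,31): 1⊕1⊕0⊕1⊕1⊕0⊕0⊕0⊕0⊕1⊕1⊕1⊕1⊕1⊕1⊕1 = 1
s8 (pos 8,9,10,11,12,13,14,15,24,25,26,27,28,29,30,31): 0⊕1⊕0⊕1⊕1⊕0⊕0⊕0⊕0⊕0⊕1⊕0⊕1⊕1⊕1⊕1 = 0
s16 (pos 16,17,18,19,20,21,22,23,24,25,26,27,28,29,30,31): 1⊕0⊕1⊕0⊕0⊕1⊕1⊕1⊕0⊕0⊕1⊕0⊕1⊕1⊕1⊕1 = 0
Syndrome s16…s1 = 00100 → error at position 4.
Flip position 4: 1111101010110001010011100101111 → 1110101010110001010011100101111
Read data bits from positions 3,5,6,7,9,10,11,12,13,14,15,17,18,19,20,21,22,23,24,25,26,27,28,29,30,31: 11011011000010011100101111

11011011000010011100101111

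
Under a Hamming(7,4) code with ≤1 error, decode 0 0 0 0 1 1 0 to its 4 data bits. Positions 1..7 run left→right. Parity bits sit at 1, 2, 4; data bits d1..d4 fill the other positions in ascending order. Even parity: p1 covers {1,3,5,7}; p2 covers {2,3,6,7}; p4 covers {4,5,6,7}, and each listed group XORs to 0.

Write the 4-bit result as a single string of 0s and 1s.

1110

s1 (pos 1,3,5,7): 0⊕0⊕1⊕0 = 1
s2 (pos 2,3,6,7): 0⊕0⊕1⊕0 = 1
s4 (pos 4,5,6,7): 0⊕1⊕1⊕0 = 0
Syndrome s4…s1 = 011 → error at position 3.
Flip position 3: 0000110 → 0010110
Read data bits from positions 3,5,6,7: 1110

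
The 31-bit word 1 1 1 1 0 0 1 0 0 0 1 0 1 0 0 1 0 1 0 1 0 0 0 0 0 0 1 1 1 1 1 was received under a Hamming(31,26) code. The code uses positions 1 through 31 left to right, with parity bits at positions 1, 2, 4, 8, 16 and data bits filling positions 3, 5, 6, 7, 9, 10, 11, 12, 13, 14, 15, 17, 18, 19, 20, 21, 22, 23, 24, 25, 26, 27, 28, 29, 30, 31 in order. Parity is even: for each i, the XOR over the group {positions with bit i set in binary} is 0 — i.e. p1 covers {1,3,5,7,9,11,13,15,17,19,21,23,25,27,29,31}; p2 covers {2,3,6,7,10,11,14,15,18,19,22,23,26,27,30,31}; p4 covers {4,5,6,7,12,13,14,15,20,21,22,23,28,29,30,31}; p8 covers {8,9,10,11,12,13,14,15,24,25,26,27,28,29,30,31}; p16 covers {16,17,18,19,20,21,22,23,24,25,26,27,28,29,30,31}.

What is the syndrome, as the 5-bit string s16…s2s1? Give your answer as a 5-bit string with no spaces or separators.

01000

s1 (pos 1,3,5,7,9,11,13,15,17,19,21,23,25,27,29,31): 1⊕1⊕0⊕1⊕0⊕1⊕1⊕0⊕0⊕0⊕0⊕0⊕0⊕1⊕1⊕1 = 0
s2 (pos 2,3,6,7,10,11,14,15,18,19,22,23,26,27,30,31): 1⊕1⊕0⊕1⊕0⊕1⊕0⊕0⊕1⊕0⊕0⊕0⊕0⊕1⊕1⊕1 = 0
s4 (pos 4,5,6,7,12,13,14,15,20,21,22,23,28,29,30,31): 1⊕0⊕0⊕1⊕0⊕1⊕0⊕0⊕1⊕0⊕0⊕0⊕1⊕1⊕1⊕1 = 0
s8 (pos 8,9,10,11,12,13,14,15,24,25,26,27,28,29,30,31): 0⊕0⊕0⊕1⊕0⊕1⊕0⊕0⊕0⊕0⊕0⊕1⊕1⊕1⊕1⊕1 = 1
s16 (pos 16,17,18,19,20,21,22,23,24,25,26,27,28,29,30,31): 1⊕0⊕1⊕0⊕1⊕0⊕0⊕0⊕0⊕0⊕0⊕1⊕1⊕1⊕1⊕1 = 0
Syndrome s16…s1 = 01000 → error at position 8.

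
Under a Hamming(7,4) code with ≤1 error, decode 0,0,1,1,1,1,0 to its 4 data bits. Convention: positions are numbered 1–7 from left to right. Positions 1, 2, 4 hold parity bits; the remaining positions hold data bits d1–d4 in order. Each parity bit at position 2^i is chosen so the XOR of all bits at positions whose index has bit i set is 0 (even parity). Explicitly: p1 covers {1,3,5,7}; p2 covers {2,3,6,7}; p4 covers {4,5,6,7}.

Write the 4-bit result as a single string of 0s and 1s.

1110

s1 (pos 1,3,5,7): 0⊕1⊕1⊕0 = 0
s2 (pos 2,3,6,7): 0⊕1⊕1⊕0 = 0
s4 (pos 4,5,6,7): 1⊕1⊕1⊕0 = 1
Syndrome s4…s1 = 100 → error at position 4.
Flip position 4: 0011110 → 0010110
Read data bits from positions 3,5,6,7: 1110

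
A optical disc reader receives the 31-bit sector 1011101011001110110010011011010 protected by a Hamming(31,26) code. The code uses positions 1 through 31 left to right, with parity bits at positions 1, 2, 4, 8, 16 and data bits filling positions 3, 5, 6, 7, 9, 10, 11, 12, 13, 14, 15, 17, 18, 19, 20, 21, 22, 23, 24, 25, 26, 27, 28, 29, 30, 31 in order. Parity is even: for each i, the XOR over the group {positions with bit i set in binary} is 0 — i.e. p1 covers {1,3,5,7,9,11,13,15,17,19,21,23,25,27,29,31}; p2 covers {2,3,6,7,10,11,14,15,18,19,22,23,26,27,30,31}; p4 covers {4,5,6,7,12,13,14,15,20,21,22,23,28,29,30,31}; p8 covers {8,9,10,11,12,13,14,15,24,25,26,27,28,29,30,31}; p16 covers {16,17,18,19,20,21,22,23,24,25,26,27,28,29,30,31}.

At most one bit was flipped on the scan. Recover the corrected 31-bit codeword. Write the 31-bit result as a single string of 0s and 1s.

s1 (pos 1,3,5,7,9,11,13,15,17,19,21,23,25,27,29,31): 1⊕1⊕1⊕1⊕1⊕0⊕1⊕1⊕1⊕0⊕1⊕0⊕1⊕1⊕0⊕0 = 1
s2 (pos 2,3,6,7,10,11,14,15,18,19,22,23,26,27,30,31): 0⊕1⊕0⊕1⊕1⊕0⊕1⊕1⊕1⊕0⊕0⊕0⊕0⊕1⊕1⊕0 = 0
s4 (pos 4,5,6,7,12,13,14,15,20,21,22,23,28,29,30,31): 1⊕1⊕0⊕1⊕0⊕1⊕1⊕1⊕0⊕1⊕0⊕0⊕1⊕0⊕1⊕0 = 1
s8 (pos 8,9,10,11,12,13,14,15,24,25,26,27,28,29,30,31): 0⊕1⊕1⊕0⊕0⊕1⊕1⊕1⊕1⊕1⊕0⊕1⊕1⊕0⊕1⊕0 = 0
s16 (pos 16,17,18,19,20,21,22,23,24,25,26,27,28,29,30,31): 0⊕1⊕1⊕0⊕0⊕1⊕0⊕0⊕1⊕1⊕0⊕1⊕1⊕0⊕1⊕0 = 0
Syndrome s16…s1 = 00101 → error at position 5.
Flip position 5: 1011101011001110110010011011010 → 1011001011001110110010011011010

1011001011001110110010011011010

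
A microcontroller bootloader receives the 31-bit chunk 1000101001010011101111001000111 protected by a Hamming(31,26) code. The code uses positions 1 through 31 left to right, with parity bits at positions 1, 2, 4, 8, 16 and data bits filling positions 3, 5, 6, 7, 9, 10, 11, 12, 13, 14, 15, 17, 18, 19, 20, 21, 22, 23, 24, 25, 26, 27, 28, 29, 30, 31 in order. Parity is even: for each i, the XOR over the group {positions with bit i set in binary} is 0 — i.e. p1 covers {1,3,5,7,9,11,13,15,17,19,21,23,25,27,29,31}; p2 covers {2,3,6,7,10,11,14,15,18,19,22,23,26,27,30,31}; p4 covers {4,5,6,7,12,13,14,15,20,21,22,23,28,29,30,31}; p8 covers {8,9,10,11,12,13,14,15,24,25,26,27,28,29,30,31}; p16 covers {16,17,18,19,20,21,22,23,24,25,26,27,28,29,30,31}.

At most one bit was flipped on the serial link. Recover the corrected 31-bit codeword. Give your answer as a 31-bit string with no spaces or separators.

s1 (pos 1,3,5,7,9,11,13,15,17,19,21,23,25,27,29,31): 1⊕0⊕1⊕1⊕0⊕0⊕0⊕1⊕1⊕1⊕1⊕0⊕1⊕0⊕1⊕1 = 0
s2 (pos 2,3,6,7,10,11,14,15,18,19,22,23,26,27,30,31): 0⊕0⊕0⊕1⊕1⊕0⊕0⊕1⊕0⊕1⊕1⊕0⊕0⊕0⊕1⊕1 = 1
s4 (pos 4,5,6,7,12,13,14,15,20,21,22,23,28,29,30,31): 0⊕1⊕0⊕1⊕1⊕0⊕0⊕1⊕1⊕1⊕1⊕0⊕0⊕1⊕1⊕1 = 0
s8 (pos 8,9,10,11,12,13,14,15,24,25,26,27,28,29,30,31): 0⊕0⊕1⊕0⊕1⊕0⊕0⊕1⊕0⊕1⊕0⊕0⊕0⊕1⊕1⊕1 = 1
s16 (pos 16,17,18,19,20,21,22,23,24,25,26,27,28,29,30,31): 1⊕1⊕0⊕1⊕1⊕1⊕1⊕0⊕0⊕1⊕0⊕0⊕0⊕1⊕1⊕1 = 0
Syndrome s16…s1 = 01010 → error at position 10.
Flip position 10: 1000101001010011101111001000111 → 1000101000010011101111001000111

1000101000010011101111001000111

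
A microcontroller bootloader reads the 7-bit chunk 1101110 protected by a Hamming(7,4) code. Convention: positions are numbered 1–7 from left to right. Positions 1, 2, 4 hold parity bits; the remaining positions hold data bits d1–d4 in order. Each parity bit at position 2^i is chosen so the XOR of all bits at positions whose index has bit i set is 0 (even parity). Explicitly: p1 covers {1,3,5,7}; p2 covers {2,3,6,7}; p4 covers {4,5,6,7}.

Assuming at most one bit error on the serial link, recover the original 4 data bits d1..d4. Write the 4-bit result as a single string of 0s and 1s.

s1 (pos 1,3,5,7): 1⊕0⊕1⊕0 = 0
s2 (pos 2,3,6,7): 1⊕0⊕1⊕0 = 0
s4 (pos 4,5,6,7): 1⊕1⊕1⊕0 = 1
Syndrome s4…s1 = 100 → error at position 4.
Flip position 4: 1101110 → 1100110
Read data bits from positions 3,5,6,7: 0110

0110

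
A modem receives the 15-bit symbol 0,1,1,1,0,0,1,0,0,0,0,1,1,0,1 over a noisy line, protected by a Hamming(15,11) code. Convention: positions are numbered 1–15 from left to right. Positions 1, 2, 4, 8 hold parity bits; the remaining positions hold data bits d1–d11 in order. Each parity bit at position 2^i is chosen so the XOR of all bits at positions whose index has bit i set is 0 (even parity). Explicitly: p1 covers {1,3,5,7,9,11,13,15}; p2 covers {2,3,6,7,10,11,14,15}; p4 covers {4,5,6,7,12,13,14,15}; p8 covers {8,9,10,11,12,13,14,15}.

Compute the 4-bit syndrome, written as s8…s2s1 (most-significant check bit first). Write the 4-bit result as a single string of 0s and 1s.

s1 (pos 1,3,5,7,9,11,13,15): 0⊕1⊕0⊕1⊕0⊕0⊕1⊕1 = 0
s2 (pos 2,3,6,7,10,11,14,15): 1⊕1⊕0⊕1⊕0⊕0⊕0⊕1 = 0
s4 (pos 4,5,6,7,12,13,14,15): 1⊕0⊕0⊕1⊕1⊕1⊕0⊕1 = 1
s8 (pos 8,9,10,11,12,13,14,15): 0⊕0⊕0⊕0⊕1⊕1⊕0⊕1 = 1
Syndrome s8…s1 = 1100 → error at position 12.

1100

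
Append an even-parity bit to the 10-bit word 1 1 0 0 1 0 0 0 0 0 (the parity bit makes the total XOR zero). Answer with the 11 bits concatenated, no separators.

XOR of the 10 data bits: 1⊕1⊕0⊕0⊕1⊕0⊕0⊕0⊕0⊕0 = 1
Parity bit = 1 (so all 11 bits XOR to 0).

11001000001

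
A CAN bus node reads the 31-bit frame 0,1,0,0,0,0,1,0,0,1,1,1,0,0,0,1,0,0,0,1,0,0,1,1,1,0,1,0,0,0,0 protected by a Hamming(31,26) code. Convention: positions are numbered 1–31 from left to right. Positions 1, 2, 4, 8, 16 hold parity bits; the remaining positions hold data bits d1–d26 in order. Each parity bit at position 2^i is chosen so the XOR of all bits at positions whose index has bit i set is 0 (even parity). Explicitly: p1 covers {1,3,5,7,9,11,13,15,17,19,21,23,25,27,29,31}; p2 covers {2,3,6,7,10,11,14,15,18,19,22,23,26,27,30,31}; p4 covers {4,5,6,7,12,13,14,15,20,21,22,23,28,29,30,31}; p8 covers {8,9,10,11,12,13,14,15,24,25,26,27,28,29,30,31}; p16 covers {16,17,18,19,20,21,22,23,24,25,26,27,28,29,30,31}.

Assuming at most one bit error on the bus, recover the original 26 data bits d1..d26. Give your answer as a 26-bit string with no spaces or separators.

s1 (pos 1,3,5,7,9,11,13,15,17,19,21,23,25,27,29,31): 0⊕0⊕0⊕1⊕0⊕1⊕0⊕0⊕0⊕0⊕0⊕1⊕1⊕1⊕0⊕0 = 1
s2 (pos 2,3,6,7,10,11,14,15,18,19,22,23,26,27,30,31): 1⊕0⊕0⊕1⊕1⊕1⊕0⊕0⊕0⊕0⊕0⊕1⊕0⊕1⊕0⊕0 = 0
s4 (pos 4,5,6,7,12,13,14,15,20,21,22,23,28,29,30,31): 0⊕0⊕0⊕1⊕1⊕0⊕0⊕0⊕1⊕0⊕0⊕1⊕0⊕0⊕0⊕0 = 0
s8 (pos 8,9,10,11,12,13,14,15,24,25,26,27,28,29,30,31): 0⊕0⊕1⊕1⊕1⊕0⊕0⊕0⊕1⊕1⊕0⊕1⊕0⊕0⊕0⊕0 = 0
s16 (pos 16,17,18,19,20,21,22,23,24,25,26,27,28,29,30,31): 1⊕0⊕0⊕0⊕1⊕0⊕0⊕1⊕1⊕1⊕0⊕1⊕0⊕0⊕0⊕0 = 0
Syndrome s16…s1 = 00001 → error at position 1.
Flip position 1: 0100001001110001000100111010000 → 1100001001110001000100111010000
Read data bits from positions 3,5,6,7,9,10,11,12,13,14,15,17,18,19,20,21,22,23,24,25,26,27,28,29,30,31: 00010111000000100111010000

00010111000000100111010000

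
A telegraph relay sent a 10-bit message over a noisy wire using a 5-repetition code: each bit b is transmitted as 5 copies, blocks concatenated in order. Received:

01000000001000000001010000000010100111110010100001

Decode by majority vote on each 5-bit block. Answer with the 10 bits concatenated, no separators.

Block 1 (01000): 1 one → 0
Block 2 (00000): 0 ones → 0
Block 3 (10000): 1 one → 0
Block 4 (00001): 1 one → 0
Block 5 (01000): 1 one → 0
Block 6 (00000): 0 ones → 0
Block 7 (10100): 2 ones → 0
Block 8 (11111): 5 ones → 1
Block 9 (00101): 2 ones → 0
Block 10 (00001): 1 one → 0

0000000100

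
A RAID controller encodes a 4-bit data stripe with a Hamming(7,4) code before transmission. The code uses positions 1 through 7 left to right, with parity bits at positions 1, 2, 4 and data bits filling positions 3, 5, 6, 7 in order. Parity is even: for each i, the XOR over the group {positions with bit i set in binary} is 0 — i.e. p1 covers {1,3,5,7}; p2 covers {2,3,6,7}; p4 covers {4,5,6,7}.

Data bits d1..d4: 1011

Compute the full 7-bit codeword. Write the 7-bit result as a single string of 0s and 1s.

0110011

Place data at non-parity positions: p1 p2 1 p4 0 1 1
p1 (pos 1,3,5,7): XOR of data positions = 1⊕0⊕1 = 0
p2 (pos 2,3,6,7): XOR of data positions = 1⊕1⊕1 = 1
p4 (pos 4,5,6,7): XOR of data positions = 0⊕1⊕1 = 0
Codeword: 0110011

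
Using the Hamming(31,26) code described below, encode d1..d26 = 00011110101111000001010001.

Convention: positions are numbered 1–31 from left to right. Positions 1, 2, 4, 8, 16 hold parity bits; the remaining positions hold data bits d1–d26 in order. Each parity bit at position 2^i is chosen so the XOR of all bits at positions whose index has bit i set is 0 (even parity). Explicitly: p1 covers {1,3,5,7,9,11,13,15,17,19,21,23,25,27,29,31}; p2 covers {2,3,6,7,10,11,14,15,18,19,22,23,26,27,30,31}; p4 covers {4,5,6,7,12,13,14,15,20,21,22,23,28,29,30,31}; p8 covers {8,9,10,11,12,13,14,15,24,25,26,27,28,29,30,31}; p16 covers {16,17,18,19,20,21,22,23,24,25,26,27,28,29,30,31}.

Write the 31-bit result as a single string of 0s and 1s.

0000001011101010111000001010001

Place data at non-parity positions: p1 p2 0 p4 0 0 1 p8 1 1 1 0 1 0 1 p16 1 1 1 0 0 0 0 0 1 0 1 0 0 0 1
p1 (pos 1,3,5,7,9,11,13,15,17,19,21,23,25,27,29,31): XOR of data positions = 0⊕0⊕1⊕1⊕1⊕1⊕1⊕1⊕1⊕0⊕0⊕1⊕1⊕0⊕1 = 0
p2 (pos 2,3,6,7,10,11,14,15,18,19,22,23,26,27,30,31): XOR of data positions = 0⊕0⊕1⊕1⊕1⊕0⊕1⊕1⊕1⊕0⊕0⊕0⊕1⊕0⊕1 = 0
p4 (pos 4,5,6,7,12,13,14,15,20,21,22,23,28,29,30,31): XOR of data positions = 0⊕0⊕1⊕0⊕1⊕0⊕1⊕0⊕0⊕0⊕0⊕0⊕0⊕0⊕1 = 0
p8 (pos 8,9,10,11,12,13,14,15,24,25,26,27,28,29,30,31): XOR of data positions = 1⊕1⊕1⊕0⊕1⊕0⊕1⊕0⊕1⊕0⊕1⊕0⊕0⊕0⊕1 = 0
p16 (pos 16,17,18,19,20,21,22,23,24,25,26,27,28,29,30,31): XOR of data positions = 1⊕1⊕1⊕0⊕0⊕0⊕0⊕0⊕1⊕0⊕1⊕0⊕0⊕0⊕1 = 0
Codeword: 0000001011101010111000001010001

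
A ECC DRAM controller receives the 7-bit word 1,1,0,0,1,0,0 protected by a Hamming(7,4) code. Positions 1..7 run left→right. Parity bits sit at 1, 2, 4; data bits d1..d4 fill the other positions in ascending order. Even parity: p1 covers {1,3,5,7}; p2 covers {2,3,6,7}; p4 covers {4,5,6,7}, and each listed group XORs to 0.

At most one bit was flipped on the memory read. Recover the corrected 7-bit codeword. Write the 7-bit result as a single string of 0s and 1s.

1100110

s1 (pos 1,3,5,7): 1⊕0⊕1⊕0 = 0
s2 (pos 2,3,6,7): 1⊕0⊕0⊕0 = 1
s4 (pos 4,5,6,7): 0⊕1⊕0⊕0 = 1
Syndrome s4…s1 = 110 → error at position 6.
Flip position 6: 1100100 → 1100110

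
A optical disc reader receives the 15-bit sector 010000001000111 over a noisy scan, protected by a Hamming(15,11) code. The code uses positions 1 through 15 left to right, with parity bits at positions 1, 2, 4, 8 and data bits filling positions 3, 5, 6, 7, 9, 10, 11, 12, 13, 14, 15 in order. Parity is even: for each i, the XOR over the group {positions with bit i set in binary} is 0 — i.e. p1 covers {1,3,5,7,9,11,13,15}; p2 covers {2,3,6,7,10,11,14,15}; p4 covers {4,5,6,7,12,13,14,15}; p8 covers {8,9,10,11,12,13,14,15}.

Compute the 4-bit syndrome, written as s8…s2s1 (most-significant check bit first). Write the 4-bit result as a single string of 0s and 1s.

0111

s1 (pos 1,3,5,7,9,11,13,15): 0⊕0⊕0⊕0⊕1⊕0⊕1⊕1 = 1
s2 (pos 2,3,6,7,10,11,14,15): 1⊕0⊕0⊕0⊕0⊕0⊕1⊕1 = 1
s4 (pos 4,5,6,7,12,13,14,15): 0⊕0⊕0⊕0⊕0⊕1⊕1⊕1 = 1
s8 (pos 8,9,10,11,12,13,14,15): 0⊕1⊕0⊕0⊕0⊕1⊕1⊕1 = 0
Syndrome s8…s1 = 0111 → error at position 7.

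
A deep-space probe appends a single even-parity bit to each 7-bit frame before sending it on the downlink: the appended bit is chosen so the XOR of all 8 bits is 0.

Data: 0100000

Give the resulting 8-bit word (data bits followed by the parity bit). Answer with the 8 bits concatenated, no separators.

01000001

XOR of the 7 data bits: 0⊕1⊕0⊕0⊕0⊕0⊕0 = 1
Parity bit = 1 (so all 8 bits XOR to 0).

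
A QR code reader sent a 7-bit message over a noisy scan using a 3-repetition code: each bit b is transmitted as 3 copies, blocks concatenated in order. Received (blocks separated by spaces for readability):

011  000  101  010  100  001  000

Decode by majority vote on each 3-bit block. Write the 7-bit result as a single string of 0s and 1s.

Block 1 (011): 2 ones → 1
Block 2 (000): 0 ones → 0
Block 3 (101): 2 ones → 1
Block 4 (010): 1 one → 0
Block 5 (100): 1 one → 0
Block 6 (001): 1 one → 0
Block 7 (000): 0 ones → 0

1010000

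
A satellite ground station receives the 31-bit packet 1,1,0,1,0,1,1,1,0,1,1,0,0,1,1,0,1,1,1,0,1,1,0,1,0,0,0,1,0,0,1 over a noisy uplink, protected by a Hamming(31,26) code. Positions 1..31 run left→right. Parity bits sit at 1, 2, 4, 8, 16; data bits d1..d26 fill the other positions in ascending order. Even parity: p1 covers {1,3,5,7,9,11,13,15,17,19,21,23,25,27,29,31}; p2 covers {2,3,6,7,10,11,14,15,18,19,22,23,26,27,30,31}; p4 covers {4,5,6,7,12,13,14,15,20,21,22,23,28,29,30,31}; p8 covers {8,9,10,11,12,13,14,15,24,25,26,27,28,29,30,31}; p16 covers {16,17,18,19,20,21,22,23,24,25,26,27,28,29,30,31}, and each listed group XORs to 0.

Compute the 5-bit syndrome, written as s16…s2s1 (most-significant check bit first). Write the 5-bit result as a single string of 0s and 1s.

s1 (pos 1,3,5,7,9,11,13,15,17,19,21,23,25,27,29,31): 1⊕0⊕0⊕1⊕0⊕1⊕0⊕1⊕1⊕1⊕1⊕0⊕0⊕0⊕0⊕1 = 0
s2 (pos 2,3,6,7,10,11,14,15,18,19,22,23,26,27,30,31): 1⊕0⊕1⊕1⊕1⊕1⊕1⊕1⊕1⊕1⊕1⊕0⊕0⊕0⊕0⊕1 = 1
s4 (pos 4,5,6,7,12,13,14,15,20,21,22,23,28,29,30,31): 1⊕0⊕1⊕1⊕0⊕0⊕1⊕1⊕0⊕1⊕1⊕0⊕1⊕0⊕0⊕1 = 1
s8 (pos 8,9,10,11,12,13,14,15,24,25,26,27,28,29,30,31): 1⊕0⊕1⊕1⊕0⊕0⊕1⊕1⊕1⊕0⊕0⊕0⊕1⊕0⊕0⊕1 = 0
s16 (pos 16,17,18,19,20,21,22,23,24,25,26,27,28,29,30,31): 0⊕1⊕1⊕1⊕0⊕1⊕1⊕0⊕1⊕0⊕0⊕0⊕1⊕0⊕0⊕1 = 0
Syndrome s16…s1 = 00110 → error at position 6.

00110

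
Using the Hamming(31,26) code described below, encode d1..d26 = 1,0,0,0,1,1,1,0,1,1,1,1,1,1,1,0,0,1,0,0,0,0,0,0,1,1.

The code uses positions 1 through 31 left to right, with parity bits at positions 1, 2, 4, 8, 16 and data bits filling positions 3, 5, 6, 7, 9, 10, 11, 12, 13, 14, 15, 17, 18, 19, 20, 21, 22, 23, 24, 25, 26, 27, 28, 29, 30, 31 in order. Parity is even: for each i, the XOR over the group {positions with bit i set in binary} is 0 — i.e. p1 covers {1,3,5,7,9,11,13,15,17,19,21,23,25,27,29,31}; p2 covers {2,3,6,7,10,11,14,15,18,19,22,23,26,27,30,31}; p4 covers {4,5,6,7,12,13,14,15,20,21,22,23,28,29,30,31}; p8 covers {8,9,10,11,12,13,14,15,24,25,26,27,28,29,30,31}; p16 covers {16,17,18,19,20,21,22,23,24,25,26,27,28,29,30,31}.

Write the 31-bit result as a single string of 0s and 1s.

Place data at non-parity positions: p1 p2 1 p4 0 0 0 p8 1 1 1 0 1 1 1 p16 1 1 1 1 0 0 1 0 0 0 0 0 0 1 1
p1 (pos 1,3,5,7,9,11,13,15,17,19,21,23,25,27,29,31): XOR of data positions = 1⊕0⊕0⊕1⊕1⊕1⊕1⊕1⊕1⊕0⊕1⊕0⊕0⊕0⊕1 = 1
p2 (pos 2,3,6,7,10,11,14,15,18,19,22,23,26,27,30,31): XOR of data positions = 1⊕0⊕0⊕1⊕1⊕1⊕1⊕1⊕1⊕0⊕1⊕0⊕0⊕1⊕1 = 0
p4 (pos 4,5,6,7,12,13,14,15,20,21,22,23,28,29,30,31): XOR of data positions = 0⊕0⊕0⊕0⊕1⊕1⊕1⊕1⊕0⊕0⊕1⊕0⊕0⊕1⊕1 = 1
p8 (pos 8,9,10,11,12,13,14,15,24,25,26,27,28,29,30,31): XOR of data positions = 1⊕1⊕1⊕0⊕1⊕1⊕1⊕0⊕0⊕0⊕0⊕0⊕0⊕1⊕1 = 0
p16 (pos 16,17,18,19,20,21,22,23,24,25,26,27,28,29,30,31): XOR of data positions = 1⊕1⊕1⊕1⊕0⊕0⊕1⊕0⊕0⊕0⊕0⊕0⊕0⊕1⊕1 = 1
Codeword: 1011000011101111111100100000011

1011000011101111111100100000011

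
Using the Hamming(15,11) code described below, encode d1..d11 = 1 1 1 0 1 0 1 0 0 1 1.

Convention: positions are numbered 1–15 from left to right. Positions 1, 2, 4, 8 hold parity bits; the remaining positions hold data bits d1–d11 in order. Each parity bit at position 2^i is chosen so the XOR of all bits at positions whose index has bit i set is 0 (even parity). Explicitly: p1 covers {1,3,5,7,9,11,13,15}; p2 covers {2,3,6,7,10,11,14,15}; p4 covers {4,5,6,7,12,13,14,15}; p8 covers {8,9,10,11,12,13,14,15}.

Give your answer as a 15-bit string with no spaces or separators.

111011001010011

Place data at non-parity positions: p1 p2 1 p4 1 1 0 p8 1 0 1 0 0 1 1
p1 (pos 1,3,5,7,9,11,13,15): XOR of data positions = 1⊕1⊕0⊕1⊕1⊕0⊕1 = 1
p2 (pos 2,3,6,7,10,11,14,15): XOR of data positions = 1⊕1⊕0⊕0⊕1⊕1⊕1 = 1
p4 (pos 4,5,6,7,12,13,14,15): XOR of data positions = 1⊕1⊕0⊕0⊕0⊕1⊕1 = 0
p8 (pos 8,9,10,11,12,13,14,15): XOR of data positions = 1⊕0⊕1⊕0⊕0⊕1⊕1 = 0
Codeword: 111011001010011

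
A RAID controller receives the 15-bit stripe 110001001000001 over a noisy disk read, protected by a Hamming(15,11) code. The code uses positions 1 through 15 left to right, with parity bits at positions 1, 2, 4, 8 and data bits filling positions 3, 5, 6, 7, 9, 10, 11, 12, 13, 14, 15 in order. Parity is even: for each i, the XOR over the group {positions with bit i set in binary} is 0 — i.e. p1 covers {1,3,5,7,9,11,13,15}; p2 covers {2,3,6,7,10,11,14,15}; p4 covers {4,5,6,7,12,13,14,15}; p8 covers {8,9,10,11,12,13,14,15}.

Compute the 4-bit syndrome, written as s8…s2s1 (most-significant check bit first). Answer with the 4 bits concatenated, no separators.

0011

s1 (pos 1,3,5,7,9,11,13,15): 1⊕0⊕0⊕0⊕1⊕0⊕0⊕1 = 1
s2 (pos 2,3,6,7,10,11,14,15): 1⊕0⊕1⊕0⊕0⊕0⊕0⊕1 = 1
s4 (pos 4,5,6,7,12,13,14,15): 0⊕0⊕1⊕0⊕0⊕0⊕0⊕1 = 0
s8 (pos 8,9,10,11,12,13,14,15): 0⊕1⊕0⊕0⊕0⊕0⊕0⊕1 = 0
Syndrome s8…s1 = 0011 → error at position 3.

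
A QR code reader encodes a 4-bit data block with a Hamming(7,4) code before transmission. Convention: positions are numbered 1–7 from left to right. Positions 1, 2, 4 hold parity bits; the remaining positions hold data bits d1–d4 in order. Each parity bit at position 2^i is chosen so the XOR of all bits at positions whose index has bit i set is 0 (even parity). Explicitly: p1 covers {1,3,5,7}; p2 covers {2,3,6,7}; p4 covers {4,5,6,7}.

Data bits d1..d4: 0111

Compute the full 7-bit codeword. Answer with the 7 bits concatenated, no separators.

Place data at non-parity positions: p1 p2 0 p4 1 1 1
p1 (pos 1,3,5,7): XOR of data positions = 0⊕1⊕1 = 0
p2 (pos 2,3,6,7): XOR of data positions = 0⊕1⊕1 = 0
p4 (pos 4,5,6,7): XOR of data positions = 1⊕1⊕1 = 1
Codeword: 0001111

0001111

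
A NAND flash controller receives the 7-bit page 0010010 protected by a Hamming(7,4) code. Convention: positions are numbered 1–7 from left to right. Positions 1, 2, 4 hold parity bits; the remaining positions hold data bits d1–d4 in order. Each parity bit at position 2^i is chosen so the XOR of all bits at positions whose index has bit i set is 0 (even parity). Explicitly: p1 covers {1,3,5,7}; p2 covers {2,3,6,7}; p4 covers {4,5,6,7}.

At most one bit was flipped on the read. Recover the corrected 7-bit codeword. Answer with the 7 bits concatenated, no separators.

s1 (pos 1,3,5,7): 0⊕1⊕0⊕0 = 1
s2 (pos 2,3,6,7): 0⊕1⊕1⊕0 = 0
s4 (pos 4,5,6,7): 0⊕0⊕1⊕0 = 1
Syndrome s4…s1 = 101 → error at position 5.
Flip position 5: 0010010 → 0010110

0010110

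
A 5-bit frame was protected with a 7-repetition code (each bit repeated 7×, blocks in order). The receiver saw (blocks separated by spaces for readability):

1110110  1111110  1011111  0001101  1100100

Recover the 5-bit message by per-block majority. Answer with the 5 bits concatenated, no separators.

11100

Block 1 (1110110): 5 ones → 1
Block 2 (1111110): 6 ones → 1
Block 3 (1011111): 6 ones → 1
Block 4 (0001101): 3 ones → 0
Block 5 (1100100): 3 ones → 0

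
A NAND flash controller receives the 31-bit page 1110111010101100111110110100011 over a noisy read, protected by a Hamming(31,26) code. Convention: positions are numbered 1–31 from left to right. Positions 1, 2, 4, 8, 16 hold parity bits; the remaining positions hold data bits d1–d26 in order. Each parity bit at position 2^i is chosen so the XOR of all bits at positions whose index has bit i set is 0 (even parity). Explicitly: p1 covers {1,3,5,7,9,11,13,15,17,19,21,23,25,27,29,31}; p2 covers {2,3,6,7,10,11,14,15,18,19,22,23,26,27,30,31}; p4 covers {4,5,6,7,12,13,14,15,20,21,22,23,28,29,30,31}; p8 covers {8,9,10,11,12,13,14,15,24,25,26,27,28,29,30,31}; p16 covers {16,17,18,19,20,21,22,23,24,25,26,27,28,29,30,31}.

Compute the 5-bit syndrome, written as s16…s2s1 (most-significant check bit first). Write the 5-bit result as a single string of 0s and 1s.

s1 (pos 1,3,5,7,9,11,13,15,17,19,21,23,25,27,29,31): 1⊕1⊕1⊕1⊕1⊕1⊕1⊕0⊕1⊕1⊕1⊕1⊕0⊕0⊕0⊕1 = 0
s2 (pos 2,3,6,7,10,11,14,15,18,19,22,23,26,27,30,31): 1⊕1⊕1⊕1⊕0⊕1⊕1⊕0⊕1⊕1⊕0⊕1⊕1⊕0⊕1⊕1 = 0
s4 (pos 4,5,6,7,12,13,14,15,20,21,22,23,28,29,30,31): 0⊕1⊕1⊕1⊕0⊕1⊕1⊕0⊕1⊕1⊕0⊕1⊕0⊕0⊕1⊕1 = 0
s8 (pos 8,9,10,11,12,13,14,15,24,25,26,27,28,29,30,31): 0⊕1⊕0⊕1⊕0⊕1⊕1⊕0⊕1⊕0⊕1⊕0⊕0⊕0⊕1⊕1 = 0
s16 (pos 16,17,18,19,20,21,22,23,24,25,26,27,28,29,30,31): 0⊕1⊕1⊕1⊕1⊕1⊕0⊕1⊕1⊕0⊕1⊕0⊕0⊕0⊕1⊕1 = 0
Syndrome s16…s1 = 00000 → no error.

00000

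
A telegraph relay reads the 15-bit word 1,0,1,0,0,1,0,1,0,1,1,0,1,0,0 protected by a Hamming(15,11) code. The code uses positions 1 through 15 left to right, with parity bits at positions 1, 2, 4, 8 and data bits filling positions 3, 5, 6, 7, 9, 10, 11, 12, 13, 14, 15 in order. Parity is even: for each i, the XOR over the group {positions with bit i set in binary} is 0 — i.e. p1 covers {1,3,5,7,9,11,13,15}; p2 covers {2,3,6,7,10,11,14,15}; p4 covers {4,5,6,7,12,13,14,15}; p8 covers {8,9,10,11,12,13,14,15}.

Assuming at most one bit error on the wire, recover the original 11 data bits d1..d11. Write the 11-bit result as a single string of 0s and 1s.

s1 (pos 1,3,5,7,9,11,13,15): 1⊕1⊕0⊕0⊕0⊕1⊕1⊕0 = 0
s2 (pos 2,3,6,7,10,11,14,15): 0⊕1⊕1⊕0⊕1⊕1⊕0⊕0 = 0
s4 (pos 4,5,6,7,12,13,14,15): 0⊕0⊕1⊕0⊕0⊕1⊕0⊕0 = 0
s8 (pos 8,9,10,11,12,13,14,15): 1⊕0⊕1⊕1⊕0⊕1⊕0⊕0 = 0
Syndrome s8…s1 = 0000 → no error.
Read data bits from positions 3,5,6,7,9,10,11,12,13,14,15: 10100110100

10100110100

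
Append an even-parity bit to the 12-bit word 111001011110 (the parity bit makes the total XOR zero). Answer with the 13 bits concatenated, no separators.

1110010111100

XOR of the 12 data bits: 1⊕1⊕1⊕0⊕0⊕1⊕0⊕1⊕1⊕1⊕1⊕0 = 0
Parity bit = 0 (so all 13 bits XOR to 0).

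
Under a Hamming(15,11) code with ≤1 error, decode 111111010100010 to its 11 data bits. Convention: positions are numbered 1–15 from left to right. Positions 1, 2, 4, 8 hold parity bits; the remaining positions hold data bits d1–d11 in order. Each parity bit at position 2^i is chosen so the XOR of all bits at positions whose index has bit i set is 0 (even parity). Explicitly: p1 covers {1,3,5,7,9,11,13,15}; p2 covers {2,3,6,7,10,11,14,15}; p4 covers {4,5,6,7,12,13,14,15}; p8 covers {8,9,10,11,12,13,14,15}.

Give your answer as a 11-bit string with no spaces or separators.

11100110010

s1 (pos 1,3,5,7,9,11,13,15): 1⊕1⊕1⊕0⊕0⊕0⊕0⊕0 = 1
s2 (pos 2,3,6,7,10,11,14,15): 1⊕1⊕1⊕0⊕1⊕0⊕1⊕0 = 1
s4 (pos 4,5,6,7,12,13,14,15): 1⊕1⊕1⊕0⊕0⊕0⊕1⊕0 = 0
s8 (pos 8,9,10,11,12,13,14,15): 1⊕0⊕1⊕0⊕0⊕0⊕1⊕0 = 1
Syndrome s8…s1 = 1011 → error at position 11.
Flip position 11: 111111010100010 → 111111010110010
Read data bits from positions 3,5,6,7,9,10,11,12,13,14,15: 11100110010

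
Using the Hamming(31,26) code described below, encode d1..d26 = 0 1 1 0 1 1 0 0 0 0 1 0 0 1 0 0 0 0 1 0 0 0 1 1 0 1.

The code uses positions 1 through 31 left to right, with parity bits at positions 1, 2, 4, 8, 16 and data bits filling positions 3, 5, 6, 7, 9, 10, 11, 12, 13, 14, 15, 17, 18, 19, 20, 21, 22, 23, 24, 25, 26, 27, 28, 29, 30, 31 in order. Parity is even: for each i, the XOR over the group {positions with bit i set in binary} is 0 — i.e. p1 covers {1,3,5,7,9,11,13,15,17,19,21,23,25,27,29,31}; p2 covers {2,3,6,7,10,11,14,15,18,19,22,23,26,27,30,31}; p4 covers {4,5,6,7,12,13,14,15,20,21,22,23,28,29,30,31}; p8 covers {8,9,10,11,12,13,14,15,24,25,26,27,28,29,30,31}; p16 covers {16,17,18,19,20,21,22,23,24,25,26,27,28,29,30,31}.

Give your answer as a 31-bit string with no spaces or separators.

0100110111000011001000010001101

Place data at non-parity positions: p1 p2 0 p4 1 1 0 p8 1 1 0 0 0 0 1 p16 0 0 1 0 0 0 0 1 0 0 0 1 1 0 1
p1 (pos 1,3,5,7,9,11,13,15,17,19,21,23,25,27,29,31): XOR of data positions = 0⊕1⊕0⊕1⊕0⊕0⊕1⊕0⊕1⊕0⊕0⊕0⊕0⊕1⊕1 = 0
p2 (pos 2,3,6,7,10,11,14,15,18,19,22,23,26,27,30,31): XOR of data positions = 0⊕1⊕0⊕1⊕0⊕0⊕1⊕0⊕1⊕0⊕0⊕0⊕0⊕0⊕1 = 1
p4 (pos 4,5,6,7,12,13,14,15,20,21,22,23,28,29,30,31): XOR of data positions = 1⊕1⊕0⊕0⊕0⊕0⊕1⊕0⊕0⊕0⊕0⊕1⊕1⊕0⊕1 = 0
p8 (pos 8,9,10,11,12,13,14,15,24,25,26,27,28,29,30,31): XOR of data positions = 1⊕1⊕0⊕0⊕0⊕0⊕1⊕1⊕0⊕0⊕0⊕1⊕1⊕0⊕1 = 1
p16 (pos 16,17,18,19,20,21,22,23,24,25,26,27,28,29,30,31): XOR of data positions = 0⊕0⊕1⊕0⊕0⊕0⊕0⊕1⊕0⊕0⊕0⊕1⊕1⊕0⊕1 = 1
Codeword: 0100110111000011001000010001101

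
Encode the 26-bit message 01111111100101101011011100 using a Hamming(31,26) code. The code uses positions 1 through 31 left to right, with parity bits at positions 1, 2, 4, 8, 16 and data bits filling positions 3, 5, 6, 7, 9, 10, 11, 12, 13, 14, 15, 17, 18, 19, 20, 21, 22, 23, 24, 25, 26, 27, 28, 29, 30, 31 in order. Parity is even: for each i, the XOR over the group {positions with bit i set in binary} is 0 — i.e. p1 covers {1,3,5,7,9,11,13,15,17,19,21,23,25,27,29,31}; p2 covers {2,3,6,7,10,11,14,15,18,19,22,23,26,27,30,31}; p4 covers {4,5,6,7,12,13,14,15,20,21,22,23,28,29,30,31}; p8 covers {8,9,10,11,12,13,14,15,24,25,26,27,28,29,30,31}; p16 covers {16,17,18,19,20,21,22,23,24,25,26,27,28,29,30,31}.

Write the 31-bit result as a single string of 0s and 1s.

0101111011111001101101011011100

Place data at non-parity positions: p1 p2 0 p4 1 1 1 p8 1 1 1 1 1 0 0 p16 1 0 1 1 0 1 0 1 1 0 1 1 1 0 0
p1 (pos 1,3,5,7,9,11,13,15,17,19,21,23,25,27,29,31): XOR of data positions = 0⊕1⊕1⊕1⊕1⊕1⊕0⊕1⊕1⊕0⊕0⊕1⊕1⊕1⊕0 = 0
p2 (pos 2,3,6,7,10,11,14,15,18,19,22,23,26,27,30,31): XOR of data positions = 0⊕1⊕1⊕1⊕1⊕0⊕0⊕0⊕1⊕1⊕0⊕0⊕1⊕0⊕0 = 1
p4 (pos 4,5,6,7,12,13,14,15,20,21,22,23,28,29,30,31): XOR of data positions = 1⊕1⊕1⊕1⊕1⊕0⊕0⊕1⊕0⊕1⊕0⊕1⊕1⊕0⊕0 = 1
p8 (pos 8,9,10,11,12,13,14,15,24,25,26,27,28,29,30,31): XOR of data positions = 1⊕1⊕1⊕1⊕1⊕0⊕0⊕1⊕1⊕0⊕1⊕1⊕1⊕0⊕0 = 0
p16 (pos 16,17,18,19,20,21,22,23,24,25,26,27,28,29,30,31): XOR of data positions = 1⊕0⊕1⊕1⊕0⊕1⊕0⊕1⊕1⊕0⊕1⊕1⊕1⊕0⊕0 = 1
Codeword: 0101111011111001101101011011100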